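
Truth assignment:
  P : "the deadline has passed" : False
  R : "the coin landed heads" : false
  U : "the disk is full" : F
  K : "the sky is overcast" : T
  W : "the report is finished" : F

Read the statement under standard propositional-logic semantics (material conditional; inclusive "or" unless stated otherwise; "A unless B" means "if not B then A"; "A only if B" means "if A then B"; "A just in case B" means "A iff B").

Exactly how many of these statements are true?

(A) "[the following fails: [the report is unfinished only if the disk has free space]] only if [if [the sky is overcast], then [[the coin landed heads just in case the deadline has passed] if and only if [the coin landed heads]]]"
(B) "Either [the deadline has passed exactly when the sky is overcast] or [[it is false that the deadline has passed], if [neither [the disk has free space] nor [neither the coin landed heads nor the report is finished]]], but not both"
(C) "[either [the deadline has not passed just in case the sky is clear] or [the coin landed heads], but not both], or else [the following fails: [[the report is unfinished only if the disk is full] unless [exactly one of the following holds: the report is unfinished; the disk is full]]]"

(A): Formalization: ¬(¬W → ¬U) → (K → ((R ↔ P) ↔ R))

¬W = ¬F = T
¬U = ¬F = T
¬W → ¬U = T → T = T
¬(¬W → ¬U) = ¬T = F
R ↔ P = F ↔ F = T
(R ↔ P) ↔ R = T ↔ F = F
K → ((R ↔ P) ↔ R) = T → F = F
¬(¬W → ¬U) → (K → ((R ↔ P) ↔ R)) = F → F = T
Thus (A) is true.

(B): This is (P ↔ K) ⊕ ((¬U ↓ (R ↓ W)) → ¬P).

P ↔ K = F ↔ T = F
¬U = ¬F = T
R ↓ W = F ↓ F = T
¬U ↓ (R ↓ W) = T ↓ T = F
¬P = ¬F = T
(¬U ↓ (R ↓ W)) → ¬P = F → T = T
(P ↔ K) ⊕ ((¬U ↓ (R ↓ W)) → ¬P) = F ⊕ T = T
So (B) is true.

(C): In symbols: ((¬P ↔ ¬K) ⊕ R) ∨ ¬((¬W → U) ∨ (¬W ⊕ U))

¬P = ¬F = T
¬K = ¬T = F
¬P ↔ ¬K = T ↔ F = F
(¬P ↔ ¬K) ⊕ R = F ⊕ F = F
¬W = ¬F = T
¬W → U = T → F = F
¬W = ¬F = T
¬W ⊕ U = T ⊕ F = T
(¬W → U) ∨ (¬W ⊕ U) = F ∨ T = T
¬((¬W → U) ∨ (¬W ⊕ U)) = ¬T = F
((¬P ↔ ¬K) ⊕ R) ∨ ¬((¬W → U) ∨ (¬W ⊕ U)) = F ∨ F = F
So (C) is false.

True statements: 2.

2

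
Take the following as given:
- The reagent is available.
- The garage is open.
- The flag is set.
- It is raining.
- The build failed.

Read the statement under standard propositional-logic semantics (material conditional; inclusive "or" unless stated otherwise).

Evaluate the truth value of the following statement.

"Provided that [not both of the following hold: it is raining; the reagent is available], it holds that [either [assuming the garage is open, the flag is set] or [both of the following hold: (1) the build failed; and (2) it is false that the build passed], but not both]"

Let S = "it is raining" (T), P = "the reagent is available" (T), Q = "the garage is closed" (F), R = "the flag is set" (T), U = "the build passed" (F).
Formalization: (S ↑ P) → ((¬Q → R) ⊕ (¬U ∧ ¬U))

S ↑ P = T ↑ T = F
¬Q = ¬F = T
¬Q → R = T → T = T
¬U = ¬F = T
¬U = ¬F = T
¬U ∧ ¬U = T ∧ T = T
(¬Q → R) ⊕ (¬U ∧ ¬U) = T ⊕ T = F
(S ↑ P) → ((¬Q → R) ⊕ (¬U ∧ ¬U)) = F → F = T

True.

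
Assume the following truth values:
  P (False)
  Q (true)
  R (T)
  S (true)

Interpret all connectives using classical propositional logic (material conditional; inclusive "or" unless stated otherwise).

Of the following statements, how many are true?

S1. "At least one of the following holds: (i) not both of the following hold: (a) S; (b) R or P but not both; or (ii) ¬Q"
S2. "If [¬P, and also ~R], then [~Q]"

S1: Formalization: (S nand (R xor P)) | ~Q

R xor P = T xor F = T
S nand (R xor P) = T nand T = F
~Q = ~T = F
(S nand (R xor P)) | ~Q = F | F = F
Thus S1 is false.

S2: In symbols: (~P & ~R) -> ~Q

~P = ~F = T
~R = ~T = F
~P & ~R = T & F = F
~Q = ~T = F
(~P & ~R) -> ~Q = F -> F = T
Hence S2 is true.

1 of the 2 statements is true (S2).

1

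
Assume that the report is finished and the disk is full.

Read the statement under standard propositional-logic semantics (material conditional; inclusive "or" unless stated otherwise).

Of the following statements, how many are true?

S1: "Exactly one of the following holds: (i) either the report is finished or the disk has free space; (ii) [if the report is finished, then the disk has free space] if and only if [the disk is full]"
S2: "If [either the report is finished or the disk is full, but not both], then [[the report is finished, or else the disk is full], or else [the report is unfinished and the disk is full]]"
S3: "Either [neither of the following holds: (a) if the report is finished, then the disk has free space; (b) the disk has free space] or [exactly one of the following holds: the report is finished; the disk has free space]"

3

Let P = "the report is finished" (T), Q = "the disk is full" (T).

S1: Parsed as (P ∨ ¬Q) ⊕ ((P → ¬Q) ↔ Q)

¬Q = ¬T = F
P ∨ ¬Q = T ∨ F = T
¬Q = ¬T = F
P → ¬Q = T → F = F
(P → ¬Q) ↔ Q = F ↔ T = F
(P ∨ ¬Q) ⊕ ((P → ¬Q) ↔ Q) = T ⊕ F = T
So S1 is true.

S2: Formalization: (P ⊕ Q) → ((P ∨ Q) ∨ (¬P ∧ Q))

P ⊕ Q = T ⊕ T = F
P ∨ Q = T ∨ T = T
¬P = ¬T = F
¬P ∧ Q = F ∧ T = F
(P ∨ Q) ∨ (¬P ∧ Q) = T ∨ F = T
(P ⊕ Q) → ((P ∨ Q) ∨ (¬P ∧ Q)) = F → T = T
Hence S2 is true.

S3: In symbols: ((P → ¬Q) ↓ ¬Q) ∨ (P ⊕ ¬Q)

¬Q = ¬T = F
P → ¬Q = T → F = F
¬Q = ¬T = F
(P → ¬Q) ↓ ¬Q = F ↓ F = T
¬Q = ¬T = F
P ⊕ ¬Q = T ⊕ F = T
((P → ¬Q) ↓ ¬Q) ∨ (P ⊕ ¬Q) = T ∨ T = T
Hence S3 is true.

3 of the 3 statements are true (S1, S2, S3).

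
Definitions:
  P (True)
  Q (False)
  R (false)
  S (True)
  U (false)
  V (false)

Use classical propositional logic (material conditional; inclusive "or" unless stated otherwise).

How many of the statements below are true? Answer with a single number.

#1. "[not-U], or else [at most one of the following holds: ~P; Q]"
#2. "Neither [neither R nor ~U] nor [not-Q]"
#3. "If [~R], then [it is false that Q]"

#1: Parsed as not U or (not P nand Q)

not U = not False = True
not P = not True = False
not P nand Q = False nand False = True
not U or (not P nand Q) = True or True = True
So #1 is true.

#2: Formalization: (R nor not U) nor not Q

not U = not False = True
R nor not U = False nor True = False
not Q = not False = True
(R nor not U) nor not Q = False nor True = False
Hence #2 is false.

#3: In symbols: not R -> not Q

not R = not False = True
not Q = not False = True
not R -> not Q = True -> True = True
So #3 is true.

2 of the 3 statements are true.

2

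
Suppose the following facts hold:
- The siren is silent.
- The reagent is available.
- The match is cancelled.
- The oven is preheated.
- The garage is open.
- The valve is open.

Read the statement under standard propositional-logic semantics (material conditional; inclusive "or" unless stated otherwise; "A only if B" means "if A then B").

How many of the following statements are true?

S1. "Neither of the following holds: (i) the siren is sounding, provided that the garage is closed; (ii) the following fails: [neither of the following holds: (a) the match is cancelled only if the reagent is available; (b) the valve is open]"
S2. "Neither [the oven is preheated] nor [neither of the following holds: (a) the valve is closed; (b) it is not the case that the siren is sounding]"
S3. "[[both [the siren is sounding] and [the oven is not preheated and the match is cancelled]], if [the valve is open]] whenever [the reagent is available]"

Let U = "the garage is closed" (F), P = "the siren is sounding" (F), R = "the match is cancelled" (T), Q = "the reagent is available" (T), V = "the valve is open" (T), S = "the oven is preheated" (T).

S1: In symbols: (U -> P) nor ~((R -> Q) nor V)

U -> P = F -> F = T
R -> Q = T -> T = T
(R -> Q) nor V = T nor T = F
~((R -> Q) nor V) = ~F = T
(U -> P) nor ~((R -> Q) nor V) = T nor T = F
So S1 is false.

S2: This is S nor (~V nor ~P).

~V = ~T = F
~P = ~F = T
~V nor ~P = F nor T = F
S nor (~V nor ~P) = T nor F = F
So S2 is false.

S3: In symbols: Q -> (V -> (P & (~S & R)))

~S = ~T = F
~S & R = F & T = F
P & (~S & R) = F & F = F
V -> (P & (~S & R)) = T -> F = F
Q -> (V -> (P & (~S & R))) = T -> F = F
So S3 is false.

True statements: 0 (none).

0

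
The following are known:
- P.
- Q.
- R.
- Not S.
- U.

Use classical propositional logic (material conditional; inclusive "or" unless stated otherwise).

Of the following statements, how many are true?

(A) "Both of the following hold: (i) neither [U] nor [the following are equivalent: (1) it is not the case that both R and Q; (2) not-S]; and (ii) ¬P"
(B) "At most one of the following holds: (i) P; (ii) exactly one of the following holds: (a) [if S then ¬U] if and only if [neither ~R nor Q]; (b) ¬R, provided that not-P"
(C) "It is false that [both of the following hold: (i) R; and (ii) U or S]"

(A): This is (U nor ((R nand Q) iff not S)) and not P.

R nand Q = True nand True = False
not S = not False = True
(R nand Q) iff not S = False iff True = False
U nor ((R nand Q) iff not S) = True nor False = False
not P = not True = False
(U nor ((R nand Q) iff not S)) and not P = False and False = False
Thus (A) is false.

(B): This is P nand (((S -> not U) iff (not R nor Q)) xor (not P -> not R)).

not U = not True = False
S -> not U = False -> False = True
not R = not True = False
not R nor Q = False nor True = False
(S -> not U) iff (not R nor Q) = True iff False = False
not P = not True = False
not R = not True = False
not P -> not R = False -> False = True
((S -> not U) iff (not R nor Q)) xor (not P -> not R) = False xor True = True
P nand (((S -> not U) iff (not R nor Q)) xor (not P -> not R)) = True nand True = False
Thus (B) is false.

(C): Formalization: not (R and (U or S))

U or S = True or False = True
R and (U or S) = True and True = True
not (R and (U or S)) = not True = False
Hence (C) is false.

Count: 0.

0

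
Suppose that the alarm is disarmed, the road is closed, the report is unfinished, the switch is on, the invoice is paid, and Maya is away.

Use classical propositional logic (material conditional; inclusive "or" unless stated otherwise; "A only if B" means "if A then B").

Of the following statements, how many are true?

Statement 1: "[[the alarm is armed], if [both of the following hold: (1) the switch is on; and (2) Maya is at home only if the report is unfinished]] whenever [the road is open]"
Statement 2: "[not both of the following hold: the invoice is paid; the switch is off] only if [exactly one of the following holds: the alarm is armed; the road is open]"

Let K = "the road is closed" (T), L = "the switch is on" (T), W = "Maya is at home" (F), M = "the report is finished" (F), H = "the alarm is armed" (F), N = "the invoice is paid" (T).

Statement 1: In symbols: ¬K → ((L ∧ (W → ¬M)) → H)

¬K = ¬T = F
¬M = ¬F = T
W → ¬M = F → T = T
L ∧ (W → ¬M) = T ∧ T = T
(L ∧ (W → ¬M)) → H = T → F = F
¬K → ((L ∧ (W → ¬M)) → H) = F → F = T
So Statement 1 is true.

Statement 2: Formalization: (N ↑ ¬L) → (H ⊕ ¬K)

¬L = ¬T = F
N ↑ ¬L = T ↑ F = T
¬K = ¬T = F
H ⊕ ¬K = F ⊕ F = F
(N ↑ ¬L) → (H ⊕ ¬K) = T → F = F
So Statement 2 is false.

True statements: 1 (Statement 1).

1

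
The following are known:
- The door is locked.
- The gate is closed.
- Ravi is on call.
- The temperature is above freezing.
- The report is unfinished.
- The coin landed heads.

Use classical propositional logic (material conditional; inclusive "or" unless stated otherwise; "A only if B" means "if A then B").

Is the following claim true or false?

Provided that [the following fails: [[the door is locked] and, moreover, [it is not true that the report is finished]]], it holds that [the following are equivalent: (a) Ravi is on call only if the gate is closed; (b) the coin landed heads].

Let P = "the door is locked" (T), U = "the report is finished" (F), R = "Ravi is on call" (T), Q = "the gate is open" (F), V = "the coin landed heads" (T).
Formalization: ~(P & ~U) -> ((R -> ~Q) <-> V)

~U = ~F = T
P & ~U = T & T = T
~(P & ~U) = ~T = F
~Q = ~F = T
R -> ~Q = T -> T = T
(R -> ~Q) <-> V = T <-> T = T
~(P & ~U) -> ((R -> ~Q) <-> V) = F -> T = T

true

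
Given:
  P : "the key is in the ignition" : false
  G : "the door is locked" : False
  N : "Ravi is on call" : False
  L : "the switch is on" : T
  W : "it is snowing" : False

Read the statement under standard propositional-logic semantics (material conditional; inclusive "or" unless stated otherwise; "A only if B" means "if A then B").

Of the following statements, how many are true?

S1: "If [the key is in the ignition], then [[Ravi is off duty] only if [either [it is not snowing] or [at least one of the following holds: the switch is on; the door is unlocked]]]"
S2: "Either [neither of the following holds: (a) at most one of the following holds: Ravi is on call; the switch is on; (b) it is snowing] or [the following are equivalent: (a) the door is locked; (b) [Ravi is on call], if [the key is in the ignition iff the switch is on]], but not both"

1

S1: In symbols: P -> (~N -> (~W | (L | ~G)))

~N = ~F = T
~W = ~F = T
~G = ~F = T
L | ~G = T | T = T
~W | (L | ~G) = T | T = T
~N -> (~W | (L | ~G)) = T -> T = T
P -> (~N -> (~W | (L | ~G))) = F -> T = T
Hence S1 is true.

S2: This is ((N nand L) nor W) xor (G <-> ((P <-> L) -> N)).

N nand L = F nand T = T
(N nand L) nor W = T nor F = F
P <-> L = F <-> T = F
(P <-> L) -> N = F -> F = T
G <-> ((P <-> L) -> N) = F <-> T = F
((N nand L) nor W) xor (G <-> ((P <-> L) -> N)) = F xor F = F
Thus S2 is false.

1 of the 2 statements is true (S1).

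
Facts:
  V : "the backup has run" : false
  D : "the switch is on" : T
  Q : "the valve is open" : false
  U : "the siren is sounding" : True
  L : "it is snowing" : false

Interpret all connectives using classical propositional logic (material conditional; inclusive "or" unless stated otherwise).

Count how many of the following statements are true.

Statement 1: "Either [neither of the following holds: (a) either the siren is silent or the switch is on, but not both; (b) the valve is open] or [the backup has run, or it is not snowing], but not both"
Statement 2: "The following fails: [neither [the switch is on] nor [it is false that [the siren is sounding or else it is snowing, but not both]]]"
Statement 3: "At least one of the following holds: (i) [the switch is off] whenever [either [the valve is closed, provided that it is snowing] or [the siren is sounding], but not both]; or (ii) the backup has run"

3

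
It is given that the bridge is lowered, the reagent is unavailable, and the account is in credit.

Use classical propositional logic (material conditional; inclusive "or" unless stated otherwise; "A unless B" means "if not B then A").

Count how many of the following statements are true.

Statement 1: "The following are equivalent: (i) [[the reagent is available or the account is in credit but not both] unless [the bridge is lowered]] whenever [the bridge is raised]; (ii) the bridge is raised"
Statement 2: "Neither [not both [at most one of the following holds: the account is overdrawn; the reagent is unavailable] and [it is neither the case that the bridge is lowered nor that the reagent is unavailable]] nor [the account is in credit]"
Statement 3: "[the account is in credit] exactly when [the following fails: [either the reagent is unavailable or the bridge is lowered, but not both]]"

Let D = "the bridge is raised" (F), P = "the reagent is available" (F), Q = "the account is overdrawn" (F).

Statement 1: Parsed as (D → ((P ⊕ ¬Q) ∨ ¬D)) ↔ D

¬Q = ¬F = T
P ⊕ ¬Q = F ⊕ T = T
¬D = ¬F = T
(P ⊕ ¬Q) ∨ ¬D = T ∨ T = T
D → ((P ⊕ ¬Q) ∨ ¬D) = F → T = T
(D → ((P ⊕ ¬Q) ∨ ¬D)) ↔ D = T ↔ F = F
So Statement 1 is false.

Statement 2: Parsed as ((Q ↑ ¬P) ↑ (¬D ↓ ¬P)) ↓ ¬Q

¬P = ¬F = T
Q ↑ ¬P = F ↑ T = T
¬D = ¬F = T
¬P = ¬F = T
¬D ↓ ¬P = T ↓ T = F
(Q ↑ ¬P) ↑ (¬D ↓ ¬P) = T ↑ F = T
¬Q = ¬F = T
((Q ↑ ¬P) ↑ (¬D ↓ ¬P)) ↓ ¬Q = T ↓ T = F
Hence Statement 2 is false.

Statement 3: This is ¬Q ↔ ¬(¬P ⊕ ¬D).

¬Q = ¬F = T
¬P = ¬F = T
¬D = ¬F = T
¬P ⊕ ¬D = T ⊕ T = F
¬(¬P ⊕ ¬D) = ¬F = T
¬Q ↔ ¬(¬P ⊕ ¬D) = T ↔ T = T
So Statement 3 is true.

True statements: 1 (Statement 3).

1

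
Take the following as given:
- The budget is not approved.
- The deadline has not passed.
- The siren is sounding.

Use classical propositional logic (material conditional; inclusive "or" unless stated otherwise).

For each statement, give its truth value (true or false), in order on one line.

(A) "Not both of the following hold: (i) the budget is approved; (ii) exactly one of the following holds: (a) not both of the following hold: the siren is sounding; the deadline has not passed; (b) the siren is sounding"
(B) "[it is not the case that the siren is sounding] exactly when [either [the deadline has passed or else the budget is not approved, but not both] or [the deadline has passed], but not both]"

(A) true / (B) false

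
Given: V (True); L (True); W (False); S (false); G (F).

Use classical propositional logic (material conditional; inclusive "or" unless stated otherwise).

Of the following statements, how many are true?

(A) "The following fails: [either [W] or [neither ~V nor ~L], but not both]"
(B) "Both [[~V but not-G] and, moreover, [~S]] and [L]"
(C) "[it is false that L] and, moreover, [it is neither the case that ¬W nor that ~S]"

(A): In symbols: ~(W xor (~V nor ~L))

~V = ~T = F
~L = ~T = F
~V nor ~L = F nor F = T
W xor (~V nor ~L) = F xor T = T
~(W xor (~V nor ~L)) = ~T = F
Thus (A) is false.

(B): This is ((~V & ~G) & ~S) & L.

~V = ~T = F
~G = ~F = T
~V & ~G = F & T = F
~S = ~F = T
(~V & ~G) & ~S = F & T = F
((~V & ~G) & ~S) & L = F & T = F
Thus (B) is false.

(C): This is ~L & (~W nor ~S).

~L = ~T = F
~W = ~F = T
~S = ~F = T
~W nor ~S = T nor T = F
~L & (~W nor ~S) = F & F = F
So (C) is false.

Count: 0.

0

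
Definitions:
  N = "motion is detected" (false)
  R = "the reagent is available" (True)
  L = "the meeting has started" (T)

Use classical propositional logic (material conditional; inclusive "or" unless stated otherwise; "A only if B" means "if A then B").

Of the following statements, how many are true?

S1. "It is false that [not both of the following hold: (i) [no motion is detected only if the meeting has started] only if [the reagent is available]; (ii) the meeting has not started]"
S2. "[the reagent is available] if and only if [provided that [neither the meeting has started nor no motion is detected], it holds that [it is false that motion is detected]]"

1

S1: Parsed as ~(((~N -> L) -> R) nand ~L)

~N = ~F = T
~N -> L = T -> T = T
(~N -> L) -> R = T -> T = T
~L = ~T = F
((~N -> L) -> R) nand ~L = T nand F = T
~(((~N -> L) -> R) nand ~L) = ~T = F
Thus S1 is false.

S2: Parsed as R <-> ((L nor ~N) -> ~N)

~N = ~F = T
L nor ~N = T nor T = F
~N = ~F = T
(L nor ~N) -> ~N = F -> T = T
R <-> ((L nor ~N) -> ~N) = T <-> T = T
Hence S2 is true.

True statements: 1.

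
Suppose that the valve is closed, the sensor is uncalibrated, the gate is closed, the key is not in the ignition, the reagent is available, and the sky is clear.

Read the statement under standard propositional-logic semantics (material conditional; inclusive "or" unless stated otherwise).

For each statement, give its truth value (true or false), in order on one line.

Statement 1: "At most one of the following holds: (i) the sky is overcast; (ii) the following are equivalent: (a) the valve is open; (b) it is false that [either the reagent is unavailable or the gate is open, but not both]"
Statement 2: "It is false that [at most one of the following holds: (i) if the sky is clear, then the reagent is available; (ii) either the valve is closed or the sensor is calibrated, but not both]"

Statement 1 true, Statement 2 true

Let L = "the sky is overcast" (F), P = "the valve is open" (F), H = "the reagent is available" (T), G = "the gate is open" (F), S = "the sensor is calibrated" (F).

Statement 1: Parsed as L nand (P <-> ~(~H xor G))

~H = ~T = F
~H xor G = F xor F = F
~(~H xor G) = ~F = T
P <-> ~(~H xor G) = F <-> T = F
L nand (P <-> ~(~H xor G)) = F nand F = T
Hence Statement 1 is true.

Statement 2: Parsed as ~((~L -> H) nand (~P xor S))

~L = ~F = T
~L -> H = T -> T = T
~P = ~F = T
~P xor S = T xor F = T
(~L -> H) nand (~P xor S) = T nand T = F
~((~L -> H) nand (~P xor S)) = ~F = T
Hence Statement 2 is true.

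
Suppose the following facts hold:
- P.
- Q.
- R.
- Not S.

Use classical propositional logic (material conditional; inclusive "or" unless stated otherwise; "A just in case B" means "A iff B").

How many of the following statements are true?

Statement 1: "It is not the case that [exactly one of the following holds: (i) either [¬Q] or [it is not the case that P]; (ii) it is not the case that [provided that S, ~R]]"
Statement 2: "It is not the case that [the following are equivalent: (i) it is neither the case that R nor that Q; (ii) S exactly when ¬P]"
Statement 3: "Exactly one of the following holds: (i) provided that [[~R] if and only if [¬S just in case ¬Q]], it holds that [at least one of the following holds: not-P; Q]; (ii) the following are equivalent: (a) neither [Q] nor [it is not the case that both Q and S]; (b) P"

3

Statement 1: Formalization: ~((~Q | ~P) xor ~(S -> ~R))

~Q = ~T = F
~P = ~T = F
~Q | ~P = F | F = F
~R = ~T = F
S -> ~R = F -> F = T
~(S -> ~R) = ~T = F
(~Q | ~P) xor ~(S -> ~R) = F xor F = F
~((~Q | ~P) xor ~(S -> ~R)) = ~F = T
Thus Statement 1 is true.

Statement 2: Parsed as ~((R nor Q) <-> (S <-> ~P))

R nor Q = T nor T = F
~P = ~T = F
S <-> ~P = F <-> F = T
(R nor Q) <-> (S <-> ~P) = F <-> T = F
~((R nor Q) <-> (S <-> ~P)) = ~F = T
Thus Statement 2 is true.

Statement 3: This is ((~R <-> (~S <-> ~Q)) -> (~P | Q)) xor ((Q nor (Q nand S)) <-> P).

~R = ~T = F
~S = ~F = T
~Q = ~T = F
~S <-> ~Q = T <-> F = F
~R <-> (~S <-> ~Q) = F <-> F = T
~P = ~T = F
~P | Q = F | T = T
(~R <-> (~S <-> ~Q)) -> (~P | Q) = T -> T = T
Q nand S = T nand F = T
Q nor (Q nand S) = T nor T = F
(Q nor (Q nand S)) <-> P = F <-> T = F
((~R <-> (~S <-> ~Q)) -> (~P | Q)) xor ((Q nor (Q nand S)) <-> P) = T xor F = T
So Statement 3 is true.

3 of the 3 statements are true (Statement 1, Statement 2, Statement 3).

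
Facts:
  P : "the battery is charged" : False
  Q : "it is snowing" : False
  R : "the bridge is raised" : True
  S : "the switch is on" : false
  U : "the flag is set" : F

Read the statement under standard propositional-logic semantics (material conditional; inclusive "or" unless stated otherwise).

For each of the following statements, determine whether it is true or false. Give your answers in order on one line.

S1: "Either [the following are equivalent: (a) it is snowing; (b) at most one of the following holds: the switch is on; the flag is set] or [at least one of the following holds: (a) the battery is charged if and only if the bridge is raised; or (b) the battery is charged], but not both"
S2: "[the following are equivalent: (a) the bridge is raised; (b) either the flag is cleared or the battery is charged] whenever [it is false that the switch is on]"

S1 False, S2 True

S1: Parsed as (Q ↔ (S ↑ U)) ⊕ ((P ↔ R) ∨ P)

S ↑ U = F ↑ F = T
Q ↔ (S ↑ U) = F ↔ T = F
P ↔ R = F ↔ T = F
(P ↔ R) ∨ P = F ∨ F = F
(Q ↔ (S ↑ U)) ⊕ ((P ↔ R) ∨ P) = F ⊕ F = F
So S1 is false.

S2: This is ¬S → (R ↔ (¬U ∨ P)).

¬S = ¬F = T
¬U = ¬F = T
¬U ∨ P = T ∨ F = T
R ↔ (¬U ∨ P) = T ↔ T = T
¬S → (R ↔ (¬U ∨ P)) = T → T = T
So S2 is true.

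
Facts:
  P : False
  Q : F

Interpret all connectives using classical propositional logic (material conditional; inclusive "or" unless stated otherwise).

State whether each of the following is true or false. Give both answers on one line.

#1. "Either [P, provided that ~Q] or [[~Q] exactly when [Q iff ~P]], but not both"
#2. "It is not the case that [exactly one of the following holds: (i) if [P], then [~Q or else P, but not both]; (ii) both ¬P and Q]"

#1 False, #2 False

#1: Formalization: (¬Q → P) ⊕ (¬Q ↔ (Q ↔ ¬P))

¬Q = ¬F = T
¬Q → P = T → F = F
¬Q = ¬F = T
¬P = ¬F = T
Q ↔ ¬P = F ↔ T = F
¬Q ↔ (Q ↔ ¬P) = T ↔ F = F
(¬Q → P) ⊕ (¬Q ↔ (Q ↔ ¬P)) = F ⊕ F = F
Thus #1 is false.

#2: This is ¬((P → (¬Q ⊕ P)) ⊕ (¬P ∧ Q)).

¬Q = ¬F = T
¬Q ⊕ P = T ⊕ F = T
P → (¬Q ⊕ P) = F → T = T
¬P = ¬F = T
¬P ∧ Q = T ∧ F = F
(P → (¬Q ⊕ P)) ⊕ (¬P ∧ Q) = T ⊕ F = T
¬((P → (¬Q ⊕ P)) ⊕ (¬P ∧ Q)) = ¬T = F
Thus #2 is false.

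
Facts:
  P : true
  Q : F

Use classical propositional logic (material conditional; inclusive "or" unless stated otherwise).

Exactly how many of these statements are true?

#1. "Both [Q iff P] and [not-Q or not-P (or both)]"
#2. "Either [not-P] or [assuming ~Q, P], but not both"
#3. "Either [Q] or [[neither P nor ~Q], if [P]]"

1

#1: Formalization: (Q ↔ P) ∧ (¬Q ∨ ¬P)

Q ↔ P = F ↔ T = F
¬Q = ¬F = T
¬P = ¬T = F
¬Q ∨ ¬P = T ∨ F = T
(Q ↔ P) ∧ (¬Q ∨ ¬P) = F ∧ T = F
Thus #1 is false.

#2: This is ¬P ⊕ (¬Q → P).

¬P = ¬T = F
¬Q = ¬F = T
¬Q → P = T → T = T
¬P ⊕ (¬Q → P) = F ⊕ T = T
Thus #2 is true.

#3: This is Q ∨ (P → (P ↓ ¬Q)).

¬Q = ¬F = T
P ↓ ¬Q = T ↓ T = F
P → (P ↓ ¬Q) = T → F = F
Q ∨ (P → (P ↓ ¬Q)) = F ∨ F = F
So #3 is false.

Count: 1.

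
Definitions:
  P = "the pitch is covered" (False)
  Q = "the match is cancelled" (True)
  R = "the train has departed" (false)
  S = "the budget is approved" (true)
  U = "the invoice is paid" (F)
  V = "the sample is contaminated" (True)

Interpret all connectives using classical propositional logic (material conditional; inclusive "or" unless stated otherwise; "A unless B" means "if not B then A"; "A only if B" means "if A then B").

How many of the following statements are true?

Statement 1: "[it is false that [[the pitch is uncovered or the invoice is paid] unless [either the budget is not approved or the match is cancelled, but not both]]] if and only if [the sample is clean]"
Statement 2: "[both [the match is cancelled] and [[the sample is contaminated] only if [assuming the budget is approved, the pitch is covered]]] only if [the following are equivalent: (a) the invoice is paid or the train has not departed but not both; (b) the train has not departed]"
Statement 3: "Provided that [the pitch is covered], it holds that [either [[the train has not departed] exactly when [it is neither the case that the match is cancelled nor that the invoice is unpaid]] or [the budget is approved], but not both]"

3

Statement 1: This is ~((~P | U) | (~S xor Q)) <-> ~V.

~P = ~F = T
~P | U = T | F = T
~S = ~T = F
~S xor Q = F xor T = T
(~P | U) | (~S xor Q) = T | T = T
~((~P | U) | (~S xor Q)) = ~T = F
~V = ~T = F
~((~P | U) | (~S xor Q)) <-> ~V = F <-> F = T
Thus Statement 1 is true.

Statement 2: In symbols: (Q & (V -> (S -> P))) -> ((U xor ~R) <-> ~R)

S -> P = T -> F = F
V -> (S -> P) = T -> F = F
Q & (V -> (S -> P)) = T & F = F
~R = ~F = T
U xor ~R = F xor T = T
~R = ~F = T
(U xor ~R) <-> ~R = T <-> T = T
(Q & (V -> (S -> P))) -> ((U xor ~R) <-> ~R) = F -> T = T
So Statement 2 is true.

Statement 3: This is P -> ((~R <-> (Q nor ~U)) xor S).

~R = ~F = T
~U = ~F = T
Q nor ~U = T nor T = F
~R <-> (Q nor ~U) = T <-> F = F
(~R <-> (Q nor ~U)) xor S = F xor T = T
P -> ((~R <-> (Q nor ~U)) xor S) = F -> T = T
Thus Statement 3 is true.

3 of the 3 statements are true.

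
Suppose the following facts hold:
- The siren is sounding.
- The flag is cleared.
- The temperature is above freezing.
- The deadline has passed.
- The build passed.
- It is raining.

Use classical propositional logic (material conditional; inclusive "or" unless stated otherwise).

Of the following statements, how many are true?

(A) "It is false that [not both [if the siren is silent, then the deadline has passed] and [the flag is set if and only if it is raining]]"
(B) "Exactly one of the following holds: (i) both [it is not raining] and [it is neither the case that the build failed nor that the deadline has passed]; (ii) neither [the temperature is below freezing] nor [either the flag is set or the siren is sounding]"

Let Q = "the siren is sounding" (True), P = "the deadline has passed" (True), M = "the flag is set" (False), U = "it is raining" (True), H = "the build passed" (True), K = "the temperature is below freezing" (False).

(A): Formalization: not ((not Q -> P) nand (M iff U))

not Q = not True = False
not Q -> P = False -> True = True
M iff U = False iff True = False
(not Q -> P) nand (M iff U) = True nand False = True
not ((not Q -> P) nand (M iff U)) = not True = False
Thus (A) is false.

(B): This is (not U and (not H nor P)) xor (K nor (M or Q)).

not U = not True = False
not H = not True = False
not H nor P = False nor True = False
not U and (not H nor P) = False and False = False
M or Q = False or True = True
K nor (M or Q) = False nor True = False
(not U and (not H nor P)) xor (K nor (M or Q)) = False xor False = False
So (B) is false.

0 of the 2 statements are true (none).

0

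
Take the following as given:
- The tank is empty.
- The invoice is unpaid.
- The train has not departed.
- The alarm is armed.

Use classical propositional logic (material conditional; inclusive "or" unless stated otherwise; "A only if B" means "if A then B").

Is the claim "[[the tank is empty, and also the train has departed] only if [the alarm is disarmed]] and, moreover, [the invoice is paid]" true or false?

Let P = "the tank is full" (F), R = "the train has departed" (F), S = "the alarm is armed" (T), Q = "the invoice is paid" (F).
Parsed as ((¬P ∧ R) → ¬S) ∧ Q

¬P = ¬F = T
¬P ∧ R = T ∧ F = F
¬S = ¬T = F
(¬P ∧ R) → ¬S = F → F = T
((¬P ∧ R) → ¬S) ∧ Q = T ∧ F = F

False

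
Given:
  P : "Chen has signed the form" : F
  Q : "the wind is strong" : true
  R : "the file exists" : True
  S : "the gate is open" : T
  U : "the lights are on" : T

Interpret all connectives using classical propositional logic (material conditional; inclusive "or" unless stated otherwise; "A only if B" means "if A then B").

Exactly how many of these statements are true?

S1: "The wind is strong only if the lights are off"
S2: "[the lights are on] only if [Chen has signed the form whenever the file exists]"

0

S1: In symbols: Q -> not U

not U = not True = False
Q -> not U = True -> False = False
Thus S1 is false.

S2: Formalization: U -> (R -> P)

R -> P = True -> False = False
U -> (R -> P) = True -> False = False
So S2 is false.

Count: 0.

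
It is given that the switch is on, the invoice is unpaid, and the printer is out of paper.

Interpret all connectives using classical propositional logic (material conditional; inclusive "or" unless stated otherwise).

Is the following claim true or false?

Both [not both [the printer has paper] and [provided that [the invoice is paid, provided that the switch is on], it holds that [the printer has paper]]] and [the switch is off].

false

Let R = "the printer has paper" (False), P = "the switch is on" (True), Q = "the invoice is paid" (False).
This is (R nand ((P -> Q) -> R)) and not P.

P -> Q = True -> False = False
(P -> Q) -> R = False -> False = True
R nand ((P -> Q) -> R) = False nand True = True
not P = not True = False
(R nand ((P -> Q) -> R)) and not P = True and False = False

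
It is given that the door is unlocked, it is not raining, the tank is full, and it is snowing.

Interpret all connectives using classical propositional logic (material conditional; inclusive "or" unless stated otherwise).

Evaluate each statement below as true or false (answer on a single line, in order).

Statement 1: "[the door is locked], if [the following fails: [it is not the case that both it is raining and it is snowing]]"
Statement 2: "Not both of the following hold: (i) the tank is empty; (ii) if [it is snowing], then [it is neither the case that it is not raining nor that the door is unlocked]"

Statement 1 True / Statement 2 True

Let M = "it is raining" (F), P = "it is snowing" (T), U = "the door is locked" (F), K = "the tank is full" (T).

Statement 1: In symbols: ~(M nand P) -> U

M nand P = F nand T = T
~(M nand P) = ~T = F
~(M nand P) -> U = F -> F = T
So Statement 1 is true.

Statement 2: Parsed as ~K nand (P -> (~M nor ~U))

~K = ~T = F
~M = ~F = T
~U = ~F = T
~M nor ~U = T nor T = F
P -> (~M nor ~U) = T -> F = F
~K nand (P -> (~M nor ~U)) = F nand F = T
Thus Statement 2 is true.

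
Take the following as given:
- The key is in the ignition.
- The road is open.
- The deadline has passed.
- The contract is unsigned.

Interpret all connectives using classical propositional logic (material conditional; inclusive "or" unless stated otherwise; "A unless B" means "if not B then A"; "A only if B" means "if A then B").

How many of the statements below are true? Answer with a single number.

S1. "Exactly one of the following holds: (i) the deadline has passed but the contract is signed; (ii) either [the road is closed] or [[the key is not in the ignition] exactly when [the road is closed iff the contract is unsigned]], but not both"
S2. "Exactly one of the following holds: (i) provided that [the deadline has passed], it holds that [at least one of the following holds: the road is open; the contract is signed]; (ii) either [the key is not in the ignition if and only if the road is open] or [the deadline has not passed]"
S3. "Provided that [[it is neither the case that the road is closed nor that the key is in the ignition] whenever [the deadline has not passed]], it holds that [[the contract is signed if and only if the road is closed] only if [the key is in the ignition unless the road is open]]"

Let R = "the deadline has passed" (True), S = "the contract is signed" (False), Q = "the road is closed" (False), P = "the key is in the ignition" (True).

S1: In symbols: (R and S) xor (Q xor (not P iff (Q iff not S)))

R and S = True and False = False
not P = not True = False
not S = not False = True
Q iff not S = False iff True = False
not P iff (Q iff not S) = False iff False = True
Q xor (not P iff (Q iff not S)) = False xor True = True
(R and S) xor (Q xor (not P iff (Q iff not S))) = False xor True = True
Hence S1 is true.

S2: In symbols: (R -> (not Q or S)) xor ((not P iff not Q) or not R)

not Q = not False = True
not Q or S = True or False = True
R -> (not Q or S) = True -> True = True
not P = not True = False
not Q = not False = True
not P iff not Q = False iff True = False
not R = not True = False
(not P iff not Q) or not R = False or False = False
(R -> (not Q or S)) xor ((not P iff not Q) or not R) = True xor False = True
So S2 is true.

S3: This is (not R -> (Q nor P)) -> ((S iff Q) -> (P or not Q)).

not R = not True = False
Q nor P = False nor True = False
not R -> (Q nor P) = False -> False = True
S iff Q = False iff False = True
not Q = not False = True
P or not Q = True or True = True
(S iff Q) -> (P or not Q) = True -> True = True
(not R -> (Q nor P)) -> ((S iff Q) -> (P or not Q)) = True -> True = True
So S3 is true.

3 of the 3 statements are true (S1, S2, S3).

3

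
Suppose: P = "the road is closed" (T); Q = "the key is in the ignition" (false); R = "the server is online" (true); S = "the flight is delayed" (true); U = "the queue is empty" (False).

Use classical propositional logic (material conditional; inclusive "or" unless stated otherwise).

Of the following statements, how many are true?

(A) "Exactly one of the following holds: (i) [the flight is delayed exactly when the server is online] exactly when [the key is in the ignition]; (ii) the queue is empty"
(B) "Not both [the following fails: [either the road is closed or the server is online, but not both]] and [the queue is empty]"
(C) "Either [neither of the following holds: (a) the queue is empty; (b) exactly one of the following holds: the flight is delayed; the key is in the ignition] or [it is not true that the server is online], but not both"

(A): Formalization: ((S <-> R) <-> Q) xor U

S <-> R = T <-> T = T
(S <-> R) <-> Q = T <-> F = F
((S <-> R) <-> Q) xor U = F xor F = F
Hence (A) is false.

(B): Parsed as ~(P xor R) nand U

P xor R = T xor T = F
~(P xor R) = ~F = T
~(P xor R) nand U = T nand F = T
So (B) is true.

(C): This is (U nor (S xor Q)) xor ~R.

S xor Q = T xor F = T
U nor (S xor Q) = F nor T = F
~R = ~T = F
(U nor (S xor Q)) xor ~R = F xor F = F
Hence (C) is false.

1 of the 3 statements is true.

1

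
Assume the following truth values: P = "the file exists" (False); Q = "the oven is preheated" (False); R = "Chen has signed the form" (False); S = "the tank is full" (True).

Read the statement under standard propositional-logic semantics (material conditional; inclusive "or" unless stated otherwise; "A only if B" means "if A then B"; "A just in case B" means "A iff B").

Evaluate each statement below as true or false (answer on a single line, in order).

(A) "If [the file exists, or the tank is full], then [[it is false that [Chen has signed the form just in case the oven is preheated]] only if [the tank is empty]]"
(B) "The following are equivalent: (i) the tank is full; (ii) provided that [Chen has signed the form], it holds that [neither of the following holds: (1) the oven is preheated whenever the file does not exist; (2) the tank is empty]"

(A): In symbols: (P ∨ S) → (¬(R ↔ Q) → ¬S)

P ∨ S = F ∨ T = T
R ↔ Q = F ↔ F = T
¬(R ↔ Q) = ¬T = F
¬S = ¬T = F
¬(R ↔ Q) → ¬S = F → F = T
(P ∨ S) → (¬(R ↔ Q) → ¬S) = T → T = T
So (A) is true.

(B): In symbols: S ↔ (R → ((¬P → Q) ↓ ¬S))

¬P = ¬F = T
¬P → Q = T → F = F
¬S = ¬T = F
(¬P → Q) ↓ ¬S = F ↓ F = T
R → ((¬P → Q) ↓ ¬S) = F → T = T
S ↔ (R → ((¬P → Q) ↓ ¬S)) = T ↔ T = T
So (B) is true.

(A) T, (B) T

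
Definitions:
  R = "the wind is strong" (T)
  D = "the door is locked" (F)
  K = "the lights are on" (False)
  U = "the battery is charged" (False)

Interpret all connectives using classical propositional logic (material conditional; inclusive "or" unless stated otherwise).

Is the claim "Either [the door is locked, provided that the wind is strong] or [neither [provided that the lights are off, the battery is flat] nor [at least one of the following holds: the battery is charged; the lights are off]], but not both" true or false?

False.

In symbols: (R -> D) xor ((~K -> ~U) nor (U | ~K))

R -> D = T -> F = F
~K = ~F = T
~U = ~F = T
~K -> ~U = T -> T = T
~K = ~F = T
U | ~K = F | T = T
(~K -> ~U) nor (U | ~K) = T nor T = F
(R -> D) xor ((~K -> ~U) nor (U | ~K)) = F xor F = F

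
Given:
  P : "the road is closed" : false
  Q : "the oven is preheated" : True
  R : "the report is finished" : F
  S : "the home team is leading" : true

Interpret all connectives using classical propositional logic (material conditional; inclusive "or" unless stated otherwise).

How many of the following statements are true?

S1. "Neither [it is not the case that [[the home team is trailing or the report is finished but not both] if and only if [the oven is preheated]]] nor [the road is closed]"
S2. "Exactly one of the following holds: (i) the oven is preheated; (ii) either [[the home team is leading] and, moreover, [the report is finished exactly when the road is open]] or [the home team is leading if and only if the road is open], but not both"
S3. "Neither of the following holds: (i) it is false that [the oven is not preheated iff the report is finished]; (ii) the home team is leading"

0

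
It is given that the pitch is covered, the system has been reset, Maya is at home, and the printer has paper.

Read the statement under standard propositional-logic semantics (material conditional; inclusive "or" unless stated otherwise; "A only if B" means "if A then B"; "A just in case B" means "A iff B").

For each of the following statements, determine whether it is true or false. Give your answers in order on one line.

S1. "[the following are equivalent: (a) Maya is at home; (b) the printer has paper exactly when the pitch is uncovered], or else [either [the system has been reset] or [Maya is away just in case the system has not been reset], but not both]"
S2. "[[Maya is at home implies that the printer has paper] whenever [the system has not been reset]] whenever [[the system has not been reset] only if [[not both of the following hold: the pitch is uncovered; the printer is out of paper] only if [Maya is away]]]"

S1 false; S2 true

Let G = "Maya is at home" (True), K = "the printer has paper" (True), N = "the pitch is covered" (True), Q = "the system has been reset" (True).

S1: Formalization: (G iff (K iff not N)) or (Q xor (not G iff not Q))

not N = not True = False
K iff not N = True iff False = False
G iff (K iff not N) = True iff False = False
not G = not True = False
not Q = not True = False
not G iff not Q = False iff False = True
Q xor (not G iff not Q) = True xor True = False
(G iff (K iff not N)) or (Q xor (not G iff not Q)) = False or False = False
Thus S1 is false.

S2: This is (not Q -> ((not N nand not K) -> not G)) -> (not Q -> (G -> K)).

not Q = not True = False
not N = not True = False
not K = not True = False
not N nand not K = False nand False = True
not G = not True = False
(not N nand not K) -> not G = True -> False = False
not Q -> ((not N nand not K) -> not G) = False -> False = True
not Q = not True = False
G -> K = True -> True = True
not Q -> (G -> K) = False -> True = True
(not Q -> ((not N nand not K) -> not G)) -> (not Q -> (G -> K)) = True -> True = True
So S2 is true.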